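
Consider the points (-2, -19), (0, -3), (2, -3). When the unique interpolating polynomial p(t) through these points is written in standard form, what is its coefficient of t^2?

-2

The leading coefficient equals the top divided difference p[-2,0,2].
p[-2,0] = (-3 - (-19)) / (0 - (-2)) = 8
p[0,2] = (-3 - (-3)) / (2 - 0) = 0
p[-2,0,2] = (0 - 8) / (2 - (-2)) = -2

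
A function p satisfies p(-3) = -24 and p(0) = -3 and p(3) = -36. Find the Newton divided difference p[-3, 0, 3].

-3

p[-3,0] = (-3 - (-24)) / (0 - (-3)) = 7
p[0,3] = (-36 - (-3)) / (3 - 0) = -11
p[-3,0,3] = (-11 - 7) / (3 - (-3)) = -3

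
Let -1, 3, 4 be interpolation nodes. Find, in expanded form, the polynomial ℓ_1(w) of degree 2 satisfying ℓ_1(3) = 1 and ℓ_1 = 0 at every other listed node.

ℓ_1(w) = -(1/4)w^2 + (3/4)w + 1

ℓ_1(w) = (w + 1)(w - 4) / [(4)·(-1)]
       = (w^2 - 3w - 4) / (-4)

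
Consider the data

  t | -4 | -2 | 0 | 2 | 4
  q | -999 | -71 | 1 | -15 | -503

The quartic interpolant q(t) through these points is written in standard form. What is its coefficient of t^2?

1

Build the Lagrange basis polynomials:
L_0(t) = (t + 2)t(t - 2)(t - 4) / [384] = (1/384)t^4 - (1/96)t^3 - (1/96)t^2 + (1/24)t
L_1(t) = (t + 4)t(t - 2)(t - 4) / [-96] = -(1/96)t^4 + (1/48)t^3 + (1/6)t^2 - (1/3)t
L_2(t) = (t + 4)(t + 2)(t - 2)(t - 4) / [64] = (1/64)t^4 - (5/16)t^2 + 1
L_3(t) = (t + 4)(t + 2)t(t - 4) / [-96] = -(1/96)t^4 - (1/48)t^3 + (1/6)t^2 + (1/3)t
L_4(t) = (t + 4)(t + 2)t(t - 2) / [384] = (1/384)t^4 + (1/96)t^3 - (1/96)t^2 - (1/24)t
q(t) = (-999)·L_0 + (-71)·L_1 + 1·L_2 + (-15)·L_3 + (-503)·L_4
Only the coefficient of t^2 is needed; take it from each L_i and combine:
(-999)·(-1/96) + (-71)·(1/6) + 1·(-5/16) + (-15)·(1/6) + (-503)·(-1/96) = 1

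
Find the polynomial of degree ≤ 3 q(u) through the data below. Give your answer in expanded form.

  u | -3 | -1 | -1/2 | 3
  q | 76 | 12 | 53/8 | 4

Newton's divided differences:
q[-3,-1] = (12 - 76) / (-1 - (-3)) = -32
q[-1,-1/2] = (53/8 - 12) / (-1/2 - (-1)) = -43/4
q[-1/2,3] = (4 - 53/8) / (3 - (-1/2)) = -3/4
q[-3,-1,-1/2] = (-43/4 - (-32)) / (-1/2 - (-3)) = 17/2
q[-1,-1/2,3] = (-3/4 - (-43/4)) / (3 - (-1)) = 5/2
q[-3,-1,-1/2,3] = (5/2 - 17/2) / (3 - (-3)) = -1
q(u) = 76 + (-32)·(u + 3) + (17/2)·(u + 3)(u + 1) + (-1)·(u + 3)(u + 1)(u + 1/2)
Expanding: q(u) = -u^3 + 4u^2 - 3u + 4

q(u) = -u^3 + 4u^2 - 3u + 4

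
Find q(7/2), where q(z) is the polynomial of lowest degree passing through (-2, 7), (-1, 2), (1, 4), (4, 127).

727/8

L_0(7/2) = (9/2)·(5/2)·(-1/2)/[(-1)·(-3)·(-6)] = 5/16
L_1(7/2) = (11/2)·(5/2)·(-1/2)/[(1)·(-2)·(-5)] = -11/16
L_2(7/2) = (11/2)·(9/2)·(-1/2)/[(3)·(2)·(-3)] = 11/16
L_3(7/2) = (11/2)·(9/2)·(5/2)/[(6)·(5)·(3)] = 11/16
Sum: 7·(5/16) + 2·(-11/16) + 4·(11/16) + 127·(11/16) = 727/8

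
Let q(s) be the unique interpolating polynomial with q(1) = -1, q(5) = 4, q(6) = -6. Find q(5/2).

Evaluate each Lagrange basis at s = 5/2:
L_0(5/2) = (-5/2)·(-7/2)/[(-4)·(-5)] = 7/16
L_1(5/2) = (3/2)·(-7/2)/[(4)·(-1)] = 21/16
L_2(5/2) = (3/2)·(-5/2)/[(5)·(1)] = -3/4
Sum: (-1)·(7/16) + 4·(21/16) + (-6)·(-3/4) = 149/16

149/16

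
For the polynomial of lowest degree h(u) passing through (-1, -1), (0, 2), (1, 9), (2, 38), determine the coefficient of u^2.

2

Build the Lagrange basis polynomials:
L_0(u) = u(u - 1)(u - 2) / [-6] = -(1/6)u^3 + (1/2)u^2 - (1/3)u
L_1(u) = (u + 1)(u - 1)(u - 2) / [2] = (1/2)u^3 - u^2 - (1/2)u + 1
L_2(u) = (u + 1)u(u - 2) / [-2] = -(1/2)u^3 + (1/2)u^2 + u
L_3(u) = (u + 1)u(u - 1) / [6] = (1/6)u^3 - (1/6)u
h(u) = (-1)·L_0 + 2·L_1 + 9·L_2 + 38·L_3
Only the coefficient of u^2 is needed; take it from each L_i and combine:
(-1)·(1/2) + 2·(-1) + 9·(1/2) + 38·(0) = 2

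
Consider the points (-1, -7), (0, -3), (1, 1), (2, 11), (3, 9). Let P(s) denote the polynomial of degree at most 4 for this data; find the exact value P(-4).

-439

Evaluate each Lagrange basis at s = -4:
L_0(-4) = (-4)·(-5)·(-6)·(-7)/[(-1)·(-2)·(-3)·(-4)] = 35
L_1(-4) = (-3)·(-5)·(-6)·(-7)/[(1)·(-1)·(-2)·(-3)] = -105
L_2(-4) = (-3)·(-4)·(-6)·(-7)/[(2)·(1)·(-1)·(-2)] = 126
L_3(-4) = (-3)·(-4)·(-5)·(-7)/[(3)·(2)·(1)·(-1)] = -70
L_4(-4) = (-3)·(-4)·(-5)·(-6)/[(4)·(3)·(2)·(1)] = 15
Sum: (-7)·(35) + (-3)·(-105) + 1·(126) + 11·(-70) + 9·(15) = -439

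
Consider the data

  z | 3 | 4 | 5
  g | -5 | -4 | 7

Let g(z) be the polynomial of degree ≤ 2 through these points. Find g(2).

4

Evaluate each Lagrange basis at z = 2:
L_0(2) = (-2)·(-3)/[(-1)·(-2)] = 3
L_1(2) = (-1)·(-3)/[(1)·(-1)] = -3
L_2(2) = (-1)·(-2)/[(2)·(1)] = 1
Sum: (-5)·(3) + (-4)·(-3) + 7·(1) = 4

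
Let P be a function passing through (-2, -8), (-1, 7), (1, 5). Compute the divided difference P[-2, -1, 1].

-16/3

P[-2,-1] = (7 - (-8)) / (-1 - (-2)) = 15
P[-1,1] = (5 - 7) / (1 - (-1)) = -1
P[-2,-1,1] = (-1 - 15) / (1 - (-2)) = -16/3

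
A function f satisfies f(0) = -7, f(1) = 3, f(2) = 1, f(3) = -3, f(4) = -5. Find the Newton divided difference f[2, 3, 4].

f[2,3] = (-3 - 1) / (3 - 2) = -4
f[3,4] = (-5 - (-3)) / (4 - 3) = -2
f[2,3,4] = (-2 - (-4)) / (4 - 2) = 1

1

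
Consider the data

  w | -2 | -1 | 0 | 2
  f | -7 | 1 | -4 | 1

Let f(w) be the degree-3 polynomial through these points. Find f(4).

116

L_0(4) = (5)·(4)·(2)/[(-1)·(-2)·(-4)] = -5
L_1(4) = (6)·(4)·(2)/[(1)·(-1)·(-3)] = 16
L_2(4) = (6)·(5)·(2)/[(2)·(1)·(-2)] = -15
L_3(4) = (6)·(5)·(4)/[(4)·(3)·(2)] = 5
Sum: (-7)·(-5) + 1·(16) + (-4)·(-15) + 1·(5) = 116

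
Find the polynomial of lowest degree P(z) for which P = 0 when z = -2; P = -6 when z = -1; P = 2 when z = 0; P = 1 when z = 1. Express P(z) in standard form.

P(z) = -(23/6)z^3 - (9/2)z^2 + (22/3)z + 2

Build the Lagrange basis polynomials:
L_0(z) = (z + 1)z(z - 1) / [-6] = -(1/6)z^3 + (1/6)z
L_1(z) = (z + 2)z(z - 1) / [2] = (1/2)z^3 + (1/2)z^2 - z
L_2(z) = (z + 2)(z + 1)(z - 1) / [-2] = -(1/2)z^3 - z^2 + (1/2)z + 1
L_3(z) = (z + 2)(z + 1)z / [6] = (1/6)z^3 + (1/2)z^2 + (1/3)z
P(z) = 0·L_0 + (-6)·L_1 + 2·L_2 + 1·L_3
  0·L_0(z) = 0
  (-6)·L_1(z) = -3z^3 - 3z^2 + 6z
  2·L_2(z) = -z^3 - 2z^2 + z + 2
  1·L_3(z) = (1/6)z^3 + (1/2)z^2 + (1/3)z
Adding term by term: -(23/6)z^3 - (9/2)z^2 + (22/3)z + 2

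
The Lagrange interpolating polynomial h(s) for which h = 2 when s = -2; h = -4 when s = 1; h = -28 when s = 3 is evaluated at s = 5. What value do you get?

Evaluate each Lagrange basis at s = 5:
L_0(5) = (4)·(2)/[(-3)·(-5)] = 8/15
L_1(5) = (7)·(2)/[(3)·(-2)] = -7/3
L_2(5) = (7)·(4)/[(5)·(2)] = 14/5
Sum: 2·(8/15) + (-4)·(-7/3) + (-28)·(14/5) = -68

-68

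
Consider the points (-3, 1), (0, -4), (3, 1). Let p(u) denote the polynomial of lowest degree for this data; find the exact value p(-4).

44/9

Evaluate each Lagrange basis at u = -4:
L_0(-4) = (-4)·(-7)/[(-3)·(-6)] = 14/9
L_1(-4) = (-1)·(-7)/[(3)·(-3)] = -7/9
L_2(-4) = (-1)·(-4)/[(6)·(3)] = 2/9
Sum: 1·(14/9) + (-4)·(-7/9) + 1·(2/9) = 44/9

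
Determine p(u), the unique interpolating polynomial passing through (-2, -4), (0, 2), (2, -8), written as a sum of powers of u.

Newton's divided differences:
p[-2,0] = (2 - (-4)) / (0 - (-2)) = 3
p[0,2] = (-8 - 2) / (2 - 0) = -5
p[-2,0,2] = (-5 - 3) / (2 - (-2)) = -2
p(u) = -4 + 3·(u + 2) + (-2)·(u + 2)u
Expanding: p(u) = -2u^2 - u + 2

p(u) = -2u^2 - u + 2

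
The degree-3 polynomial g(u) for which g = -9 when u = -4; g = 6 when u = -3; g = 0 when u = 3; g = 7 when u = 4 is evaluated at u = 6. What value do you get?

51

L_0(6) = (9)·(3)·(2)/[(-1)·(-7)·(-8)] = -27/28
L_1(6) = (10)·(3)·(2)/[(1)·(-6)·(-7)] = 10/7
L_2(6) = (10)·(9)·(2)/[(7)·(6)·(-1)] = -30/7
L_3(6) = (10)·(9)·(3)/[(8)·(7)·(1)] = 135/28
Sum: (-9)·(-27/28) + 6·(10/7) + 0 + 7·(135/28) = 51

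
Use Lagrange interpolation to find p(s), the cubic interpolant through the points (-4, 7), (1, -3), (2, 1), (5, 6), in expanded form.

L_0(s) = (s - 1)(s - 2)(s - 5) / [-270] = -(1/270)s^3 + (4/135)s^2 - (17/270)s + 1/27
L_1(s) = (s + 4)(s - 2)(s - 5) / [20] = (1/20)s^3 - (3/20)s^2 - (9/10)s + 2
L_2(s) = (s + 4)(s - 1)(s - 5) / [-18] = -(1/18)s^3 + (1/9)s^2 + (19/18)s - 10/9
L_3(s) = (s + 4)(s - 1)(s - 2) / [108] = (1/108)s^3 + (1/108)s^2 - (5/54)s + 2/27
p(s) = 7·L_0 + (-3)·L_1 + 1·L_2 + 6·L_3
  7·L_0(s) = -(7/270)s^3 + (28/135)s^2 - (119/270)s + 7/27
  (-3)·L_1(s) = -(3/20)s^3 + (9/20)s^2 + (27/10)s - 6
  1·L_2(s) = -(1/18)s^3 + (1/9)s^2 + (19/18)s - 10/9
  6·L_3(s) = (1/18)s^3 + (1/18)s^2 - (5/9)s + 4/9
Adding term by term: -(19/108)s^3 + (89/108)s^2 + (149/54)s - 173/27

p(s) = -(19/108)s^3 + (89/108)s^2 + (149/54)s - 173/27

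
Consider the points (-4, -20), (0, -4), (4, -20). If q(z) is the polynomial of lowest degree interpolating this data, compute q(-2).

-8

Using Newton's divided-difference form:
q[-4,0] = (-4 - (-20)) / (0 - (-4)) = 4
q[0,4] = (-20 - (-4)) / (4 - 0) = -4
q[-4,0,4] = (-4 - 4) / (4 - (-4)) = -1
q(-2) = -20 + 4·(2) + (-1)·(2)·(-2) = -8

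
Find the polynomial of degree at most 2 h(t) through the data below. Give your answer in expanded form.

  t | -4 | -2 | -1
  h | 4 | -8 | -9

L_0(t) = (t + 2)(t + 1) / [6] = (1/6)t^2 + (1/2)t + 1/3
L_1(t) = (t + 4)(t + 1) / [-2] = -(1/2)t^2 - (5/2)t - 2
L_2(t) = (t + 4)(t + 2) / [3] = (1/3)t^2 + 2t + 8/3
h(t) = 4·L_0 + (-8)·L_1 + (-9)·L_2
  4·L_0(t) = (2/3)t^2 + 2t + 4/3
  (-8)·L_1(t) = 4t^2 + 20t + 16
  (-9)·L_2(t) = -3t^2 - 18t - 24
Adding term by term: (5/3)t^2 + 4t - 20/3

h(t) = (5/3)t^2 + 4t - 20/3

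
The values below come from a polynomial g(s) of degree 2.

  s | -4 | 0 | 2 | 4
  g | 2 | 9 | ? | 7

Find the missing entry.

The 3 known values determine g uniquely (degree ≤ 2).
Evaluate each Lagrange basis at s = 2:
L_0(2) = (2)·(-2)/[(-4)·(-8)] = -1/8
L_1(2) = (6)·(-2)/[(4)·(-4)] = 3/4
L_2(2) = (6)·(2)/[(8)·(4)] = 3/8
Sum: 2·(-1/8) + 9·(3/4) + 7·(3/8) = 73/8

73/8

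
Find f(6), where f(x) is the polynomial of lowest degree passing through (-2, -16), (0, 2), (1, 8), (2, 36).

728

Evaluate each Lagrange basis at x = 6:
L_0(6) = (6)·(5)·(4)/[(-2)·(-3)·(-4)] = -5
L_1(6) = (8)·(5)·(4)/[(2)·(-1)·(-2)] = 40
L_2(6) = (8)·(6)·(4)/[(3)·(1)·(-1)] = -64
L_3(6) = (8)·(6)·(5)/[(4)·(2)·(1)] = 30
Sum: (-16)·(-5) + 2·(40) + 8·(-64) + 36·(30) = 728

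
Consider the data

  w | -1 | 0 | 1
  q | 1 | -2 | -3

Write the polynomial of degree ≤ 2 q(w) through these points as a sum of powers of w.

Build the Lagrange basis polynomials:
L_0(w) = w(w - 1) / [2] = (1/2)w^2 - (1/2)w
L_1(w) = (w + 1)(w - 1) / [-1] = -w^2 + 1
L_2(w) = (w + 1)w / [2] = (1/2)w^2 + (1/2)w
q(w) = 1·L_0 + (-2)·L_1 + (-3)·L_2
  1·L_0(w) = (1/2)w^2 - (1/2)w
  (-2)·L_1(w) = 2w^2 - 2
  (-3)·L_2(w) = -(3/2)w^2 - (3/2)w
Adding term by term: w^2 - 2w - 2

q(w) = w^2 - 2w - 2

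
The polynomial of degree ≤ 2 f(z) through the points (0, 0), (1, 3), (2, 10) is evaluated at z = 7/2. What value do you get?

28

Evaluate each Lagrange basis at z = 7/2:
L_0(7/2) = (5/2)·(3/2)/[(-1)·(-2)] = 15/8
L_1(7/2) = (7/2)·(3/2)/[(1)·(-1)] = -21/4
L_2(7/2) = (7/2)·(5/2)/[(2)·(1)] = 35/8
Sum: 0 + 3·(-21/4) + 10·(35/8) = 28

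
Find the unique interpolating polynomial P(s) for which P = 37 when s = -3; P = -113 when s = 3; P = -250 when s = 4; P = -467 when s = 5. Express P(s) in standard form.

Newton's divided differences:
P[-3,3] = (-113 - 37) / (3 - (-3)) = -25
P[3,4] = (-250 - (-113)) / (4 - 3) = -137
P[4,5] = (-467 - (-250)) / (5 - 4) = -217
P[-3,3,4] = (-137 - (-25)) / (4 - (-3)) = -16
P[3,4,5] = (-217 - (-137)) / (5 - 3) = -40
P[-3,3,4,5] = (-40 - (-16)) / (5 - (-3)) = -3
P(s) = 37 + (-25)·(s + 3) + (-16)·(s + 3)(s - 3) + (-3)·(s + 3)(s - 3)(s - 4)
Expanding: P(s) = -3s^3 - 4s^2 + 2s - 2

P(s) = -3s^3 - 4s^2 + 2s - 2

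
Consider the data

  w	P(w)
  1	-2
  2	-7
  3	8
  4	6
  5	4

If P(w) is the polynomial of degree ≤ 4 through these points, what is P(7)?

338

L_0(7) = (5)·(4)·(3)·(2)/[(-1)·(-2)·(-3)·(-4)] = 5
L_1(7) = (6)·(4)·(3)·(2)/[(1)·(-1)·(-2)·(-3)] = -24
L_2(7) = (6)·(5)·(3)·(2)/[(2)·(1)·(-1)·(-2)] = 45
L_3(7) = (6)·(5)·(4)·(2)/[(3)·(2)·(1)·(-1)] = -40
L_4(7) = (6)·(5)·(4)·(3)/[(4)·(3)·(2)·(1)] = 15
Sum: (-2)·(5) + (-7)·(-24) + 8·(45) + 6·(-40) + 4·(15) = 338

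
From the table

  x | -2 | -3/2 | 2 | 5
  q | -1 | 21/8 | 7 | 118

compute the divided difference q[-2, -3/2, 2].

q[-2,-3/2] = (21/8 - (-1)) / (-3/2 - (-2)) = 29/4
q[-3/2,2] = (7 - 21/8) / (2 - (-3/2)) = 5/4
q[-2,-3/2,2] = (5/4 - 29/4) / (2 - (-2)) = -3/2

-3/2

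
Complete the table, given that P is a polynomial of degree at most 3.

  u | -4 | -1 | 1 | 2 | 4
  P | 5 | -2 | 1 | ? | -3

9/5

The 4 known values determine P uniquely (degree ≤ 3).
L_0(2) = (3)·(1)·(-2)/[(-3)·(-5)·(-8)] = 1/20
L_1(2) = (6)·(1)·(-2)/[(3)·(-2)·(-5)] = -2/5
L_2(2) = (6)·(3)·(-2)/[(5)·(2)·(-3)] = 6/5
L_3(2) = (6)·(3)·(1)/[(8)·(5)·(3)] = 3/20
Sum: 5·(1/20) + (-2)·(-2/5) + 1·(6/5) + (-3)·(3/20) = 9/5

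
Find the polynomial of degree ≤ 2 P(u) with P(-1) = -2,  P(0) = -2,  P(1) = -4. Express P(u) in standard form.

Build the Lagrange basis polynomials:
L_0(u) = u(u - 1) / [2] = (1/2)u^2 - (1/2)u
L_1(u) = (u + 1)(u - 1) / [-1] = -u^2 + 1
L_2(u) = (u + 1)u / [2] = (1/2)u^2 + (1/2)u
P(u) = (-2)·L_0 + (-2)·L_1 + (-4)·L_2
  (-2)·L_0(u) = -u^2 + u
  (-2)·L_1(u) = 2u^2 - 2
  (-4)·L_2(u) = -2u^2 - 2u
Adding term by term: -u^2 - u - 2

P(u) = -u^2 - u - 2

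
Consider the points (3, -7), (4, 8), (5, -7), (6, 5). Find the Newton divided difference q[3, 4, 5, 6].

19/2

q[3,4] = (8 - (-7)) / (4 - 3) = 15
q[4,5] = (-7 - 8) / (5 - 4) = -15
q[5,6] = (5 - (-7)) / (6 - 5) = 12
q[3,4,5] = (-15 - 15) / (5 - 3) = -15
q[4,5,6] = (12 - (-15)) / (6 - 4) = 27/2
q[3,4,5,6] = (27/2 - (-15)) / (6 - 3) = 19/2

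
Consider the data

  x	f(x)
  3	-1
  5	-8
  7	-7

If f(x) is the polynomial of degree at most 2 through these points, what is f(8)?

Evaluate each Lagrange basis at x = 8:
L_0(8) = (3)·(1)/[(-2)·(-4)] = 3/8
L_1(8) = (5)·(1)/[(2)·(-2)] = -5/4
L_2(8) = (5)·(3)/[(4)·(2)] = 15/8
Sum: (-1)·(3/8) + (-8)·(-5/4) + (-7)·(15/8) = -7/2

-7/2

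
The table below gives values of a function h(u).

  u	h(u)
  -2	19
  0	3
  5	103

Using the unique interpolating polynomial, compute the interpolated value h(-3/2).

12

Evaluate each Lagrange basis at u = -3/2:
L_0(-3/2) = (-3/2)·(-13/2)/[(-2)·(-7)] = 39/56
L_1(-3/2) = (1/2)·(-13/2)/[(2)·(-5)] = 13/40
L_2(-3/2) = (1/2)·(-3/2)/[(7)·(5)] = -3/140
Sum: 19·(39/56) + 3·(13/40) + 103·(-3/140) = 12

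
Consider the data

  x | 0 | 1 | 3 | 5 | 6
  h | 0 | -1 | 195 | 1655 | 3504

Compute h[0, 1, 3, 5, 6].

3

h[0,1] = (-1 - 0) / (1 - 0) = -1
h[1,3] = (195 - (-1)) / (3 - 1) = 98
h[3,5] = (1655 - 195) / (5 - 3) = 730
h[5,6] = (3504 - 1655) / (6 - 5) = 1849
h[0,1,3] = (98 - (-1)) / (3 - 0) = 33
h[1,3,5] = (730 - 98) / (5 - 1) = 158
h[3,5,6] = (1849 - 730) / (6 - 3) = 373
h[0,1,3,5] = (158 - 33) / (5 - 0) = 25
h[1,3,5,6] = (373 - 158) / (6 - 1) = 43
h[0,1,3,5,6] = (43 - 25) / (6 - 0) = 3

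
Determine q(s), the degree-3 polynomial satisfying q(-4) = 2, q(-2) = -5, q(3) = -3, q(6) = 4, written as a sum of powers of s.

Build the Lagrange basis polynomials:
L_0(s) = (s + 2)(s - 3)(s - 6) / [-140] = -(1/140)s^3 + (1/20)s^2 - 9/35
L_1(s) = (s + 4)(s - 3)(s - 6) / [80] = (1/80)s^3 - (1/16)s^2 - (9/40)s + 9/10
L_2(s) = (s + 4)(s + 2)(s - 6) / [-105] = -(1/105)s^3 + (4/15)s + 16/35
L_3(s) = (s + 4)(s + 2)(s - 3) / [240] = (1/240)s^3 + (1/80)s^2 - (1/24)s - 1/10
q(s) = 2·L_0 + (-5)·L_1 + (-3)·L_2 + 4·L_3
  2·L_0(s) = -(1/70)s^3 + (1/10)s^2 - 18/35
  (-5)·L_1(s) = -(1/16)s^3 + (5/16)s^2 + (9/8)s - 9/2
  (-3)·L_2(s) = (1/35)s^3 - (4/5)s - 48/35
  4·L_3(s) = (1/60)s^3 + (1/20)s^2 - (1/6)s - 2/5
Adding term by term: -(53/1680)s^3 + (37/80)s^2 + (19/120)s - 95/14

q(s) = -(53/1680)s^3 + (37/80)s^2 + (19/120)s - 95/14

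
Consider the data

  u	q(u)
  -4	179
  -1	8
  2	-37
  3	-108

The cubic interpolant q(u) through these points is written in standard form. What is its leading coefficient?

-3

The leading coefficient equals the top divided difference q[-4,-1,2,3].
q[-4,-1] = (8 - 179) / (-1 - (-4)) = -57
q[-1,2] = (-37 - 8) / (2 - (-1)) = -15
q[2,3] = (-108 - (-37)) / (3 - 2) = -71
q[-4,-1,2] = (-15 - (-57)) / (2 - (-4)) = 7
q[-1,2,3] = (-71 - (-15)) / (3 - (-1)) = -14
q[-4,-1,2,3] = (-14 - 7) / (3 - (-4)) = -3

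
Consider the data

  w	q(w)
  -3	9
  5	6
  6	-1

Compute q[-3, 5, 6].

-53/72

q[-3,5] = (6 - 9) / (5 - (-3)) = -3/8
q[5,6] = (-1 - 6) / (6 - 5) = -7
q[-3,5,6] = (-7 - (-3/8)) / (6 - (-3)) = -53/72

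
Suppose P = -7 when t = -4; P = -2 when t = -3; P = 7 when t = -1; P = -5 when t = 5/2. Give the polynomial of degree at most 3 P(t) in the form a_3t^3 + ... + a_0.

L_0(t) = (t + 3)(t + 1)(t - 5/2) / [-39/2] = -(2/39)t^3 - (1/13)t^2 + (14/39)t + 5/13
L_1(t) = (t + 4)(t + 1)(t - 5/2) / [11] = (1/11)t^3 + (5/22)t^2 - (17/22)t - 10/11
L_2(t) = (t + 4)(t + 3)(t - 5/2) / [-21] = -(1/21)t^3 - (3/14)t^2 + (11/42)t + 10/7
L_3(t) = (t + 4)(t + 3)(t + 1) / [1001/8] = (8/1001)t^3 + (64/1001)t^2 + (152/1001)t + 96/1001
P(t) = (-7)·L_0 + (-2)·L_1 + 7·L_2 + (-5)·L_3
  (-7)·L_0(t) = (14/39)t^3 + (7/13)t^2 - (98/39)t - 35/13
  (-2)·L_1(t) = -(2/11)t^3 - (5/11)t^2 + (17/11)t + 20/11
  7·L_2(t) = -(1/3)t^3 - (3/2)t^2 + (11/6)t + 10
  (-5)·L_3(t) = -(40/1001)t^3 - (320/1001)t^2 - (760/1001)t - 480/1001
Adding term by term: -(589/3003)t^3 - (3475/2002)t^2 + (641/6006)t + 8655/1001

P(t) = -(589/3003)t^3 - (3475/2002)t^2 + (641/6006)t + 8655/1001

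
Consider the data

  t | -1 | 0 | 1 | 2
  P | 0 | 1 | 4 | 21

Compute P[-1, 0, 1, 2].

2

P[-1,0] = (1 - 0) / (0 - (-1)) = 1
P[0,1] = (4 - 1) / (1 - 0) = 3
P[1,2] = (21 - 4) / (2 - 1) = 17
P[-1,0,1] = (3 - 1) / (1 - (-1)) = 1
P[0,1,2] = (17 - 3) / (2 - 0) = 7
P[-1,0,1,2] = (7 - 1) / (2 - (-1)) = 2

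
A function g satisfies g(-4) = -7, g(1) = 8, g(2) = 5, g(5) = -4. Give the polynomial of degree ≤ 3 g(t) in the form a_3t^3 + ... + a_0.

g(t) = (1/9)t^3 - (8/9)t^2 - (10/9)t + 89/9

Newton's divided differences:
g[-4,1] = (8 - (-7)) / (1 - (-4)) = 3
g[1,2] = (5 - 8) / (2 - 1) = -3
g[2,5] = (-4 - 5) / (5 - 2) = -3
g[-4,1,2] = (-3 - 3) / (2 - (-4)) = -1
g[1,2,5] = (-3 - (-3)) / (5 - 1) = 0
g[-4,1,2,5] = (0 - (-1)) / (5 - (-4)) = 1/9
g(t) = -7 + 3·(t + 4) + (-1)·(t + 4)(t - 1) + (1/9)·(t + 4)(t - 1)(t - 2)
Expanding: g(t) = (1/9)t^3 - (8/9)t^2 - (10/9)t + 89/9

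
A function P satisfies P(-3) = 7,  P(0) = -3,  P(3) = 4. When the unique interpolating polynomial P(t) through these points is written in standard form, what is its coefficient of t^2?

17/18

The leading coefficient equals the top divided difference P[-3,0,3].
P[-3,0] = (-3 - 7) / (0 - (-3)) = -10/3
P[0,3] = (4 - (-3)) / (3 - 0) = 7/3
P[-3,0,3] = (7/3 - (-10/3)) / (3 - (-3)) = 17/18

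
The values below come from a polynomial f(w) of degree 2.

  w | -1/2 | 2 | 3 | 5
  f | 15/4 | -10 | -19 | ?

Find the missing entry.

-43

The 3 known values determine f uniquely (degree ≤ 2).
L_0(5) = (3)·(2)/[(-5/2)·(-7/2)] = 24/35
L_1(5) = (11/2)·(2)/[(5/2)·(-1)] = -22/5
L_2(5) = (11/2)·(3)/[(7/2)·(1)] = 33/7
Sum: 15/4·(24/35) + (-10)·(-22/5) + (-19)·(33/7) = -43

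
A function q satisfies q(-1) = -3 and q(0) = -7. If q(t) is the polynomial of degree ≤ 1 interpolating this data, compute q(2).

-15

Evaluate each Lagrange basis at t = 2:
L_0(2) = (2)/[(-1)] = -2
L_1(2) = (3)/[(1)] = 3
Sum: (-3)·(-2) + (-7)·(3) = -15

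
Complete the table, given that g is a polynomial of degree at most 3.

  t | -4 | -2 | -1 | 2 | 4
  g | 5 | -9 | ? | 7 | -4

The 4 known values determine g uniquely (degree ≤ 3).
Evaluate each Lagrange basis at t = -1:
L_0(-1) = (1)·(-3)·(-5)/[(-2)·(-6)·(-8)] = -5/32
L_1(-1) = (3)·(-3)·(-5)/[(2)·(-4)·(-6)] = 15/16
L_2(-1) = (3)·(1)·(-5)/[(6)·(4)·(-2)] = 5/16
L_3(-1) = (3)·(1)·(-3)/[(8)·(6)·(2)] = -3/32
Sum: 5·(-5/32) + (-9)·(15/16) + 7·(5/16) + (-4)·(-3/32) = -213/32

-213/32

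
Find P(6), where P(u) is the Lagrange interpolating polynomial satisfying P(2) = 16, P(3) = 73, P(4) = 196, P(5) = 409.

736

Evaluate each Lagrange basis at u = 6:
L_0(6) = (3)·(2)·(1)/[(-1)·(-2)·(-3)] = -1
L_1(6) = (4)·(2)·(1)/[(1)·(-1)·(-2)] = 4
L_2(6) = (4)·(3)·(1)/[(2)·(1)·(-1)] = -6
L_3(6) = (4)·(3)·(2)/[(3)·(2)·(1)] = 4
Sum: 16·(-1) + 73·(4) + 196·(-6) + 409·(4) = 736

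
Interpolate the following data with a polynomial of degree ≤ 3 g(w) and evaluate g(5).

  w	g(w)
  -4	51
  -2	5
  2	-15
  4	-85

Evaluate each Lagrange basis at w = 5:
L_0(5) = (7)·(3)·(1)/[(-2)·(-6)·(-8)] = -7/32
L_1(5) = (9)·(3)·(1)/[(2)·(-4)·(-6)] = 9/16
L_2(5) = (9)·(7)·(1)/[(6)·(4)·(-2)] = -21/16
L_3(5) = (9)·(7)·(3)/[(8)·(6)·(2)] = 63/32
Sum: 51·(-7/32) + 5·(9/16) + (-15)·(-21/16) + (-85)·(63/32) = -156

-156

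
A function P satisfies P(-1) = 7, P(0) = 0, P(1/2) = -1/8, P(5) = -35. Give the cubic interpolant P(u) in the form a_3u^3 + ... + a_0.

P(u) = -u^3 + 4u^2 - 2u

Build the Lagrange basis polynomials:
L_0(u) = u(u - 1/2)(u - 5) / [-9] = -(1/9)u^3 + (11/18)u^2 - (5/18)u
L_1(u) = (u + 1)(u - 1/2)(u - 5) / [5/2] = (2/5)u^3 - (9/5)u^2 - (6/5)u + 1
L_2(u) = (u + 1)u(u - 5) / [-27/8] = -(8/27)u^3 + (32/27)u^2 + (40/27)u
L_3(u) = (u + 1)u(u - 1/2) / [135] = (1/135)u^3 + (1/270)u^2 - (1/270)u
P(u) = 7·L_0 + 0·L_1 + (-1/8)·L_2 + (-35)·L_3
  7·L_0(u) = -(7/9)u^3 + (77/18)u^2 - (35/18)u
  0·L_1(u) = 0
  (-1/8)·L_2(u) = (1/27)u^3 - (4/27)u^2 - (5/27)u
  (-35)·L_3(u) = -(7/27)u^3 - (7/54)u^2 + (7/54)u
Adding term by term: -u^3 + 4u^2 - 2u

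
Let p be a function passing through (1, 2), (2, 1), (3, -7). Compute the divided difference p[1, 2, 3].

-7/2

p[1,2] = (1 - 2) / (2 - 1) = -1
p[2,3] = (-7 - 1) / (3 - 2) = -8
p[1,2,3] = (-8 - (-1)) / (3 - 1) = -7/2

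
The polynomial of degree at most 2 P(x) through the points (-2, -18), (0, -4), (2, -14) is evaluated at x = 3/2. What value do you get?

-37/4

Evaluate each Lagrange basis at x = 3/2:
L_0(3/2) = (3/2)·(-1/2)/[(-2)·(-4)] = -3/32
L_1(3/2) = (7/2)·(-1/2)/[(2)·(-2)] = 7/16
L_2(3/2) = (7/2)·(3/2)/[(4)·(2)] = 21/32
Sum: (-18)·(-3/32) + (-4)·(7/16) + (-14)·(21/32) = -37/4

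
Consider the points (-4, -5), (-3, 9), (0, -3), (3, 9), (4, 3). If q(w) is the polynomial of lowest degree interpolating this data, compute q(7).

-236

Evaluate each Lagrange basis at w = 7:
L_0(7) = (10)·(7)·(4)·(3)/[(-1)·(-4)·(-7)·(-8)] = 15/4
L_1(7) = (11)·(7)·(4)·(3)/[(1)·(-3)·(-6)·(-7)] = -22/3
L_2(7) = (11)·(10)·(4)·(3)/[(4)·(3)·(-3)·(-4)] = 55/6
L_3(7) = (11)·(10)·(7)·(3)/[(7)·(6)·(3)·(-1)] = -55/3
L_4(7) = (11)·(10)·(7)·(4)/[(8)·(7)·(4)·(1)] = 55/4
Sum: (-5)·(15/4) + 9·(-22/3) + (-3)·(55/6) + 9·(-55/3) + 3·(55/4) = -236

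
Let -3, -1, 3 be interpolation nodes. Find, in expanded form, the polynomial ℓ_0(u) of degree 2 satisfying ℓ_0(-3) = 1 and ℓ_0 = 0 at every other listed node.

ℓ_0(u) = (1/12)u^2 - (1/6)u - 1/4

ℓ_0(u) = (u + 1)(u - 3) / [(-2)·(-6)]
       = (u^2 - 2u - 3) / (12)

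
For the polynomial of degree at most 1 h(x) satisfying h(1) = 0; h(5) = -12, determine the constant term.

3

Build the Lagrange basis polynomials:
L_0(x) = (x - 5) / [-4] = -(1/4)x + 5/4
L_1(x) = (x - 1) / [4] = (1/4)x - 1/4
h(x) = 0·L_0 + (-12)·L_1
Only the constant term is needed; take it from each L_i and combine:
0·(5/4) + (-12)·(-1/4) = 3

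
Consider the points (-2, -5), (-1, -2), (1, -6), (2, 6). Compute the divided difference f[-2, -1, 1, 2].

19/12

f[-2,-1] = (-2 - (-5)) / (-1 - (-2)) = 3
f[-1,1] = (-6 - (-2)) / (1 - (-1)) = -2
f[1,2] = (6 - (-6)) / (2 - 1) = 12
f[-2,-1,1] = (-2 - 3) / (1 - (-2)) = -5/3
f[-1,1,2] = (12 - (-2)) / (2 - (-1)) = 14/3
f[-2,-1,1,2] = (14/3 - (-5/3)) / (2 - (-2)) = 19/12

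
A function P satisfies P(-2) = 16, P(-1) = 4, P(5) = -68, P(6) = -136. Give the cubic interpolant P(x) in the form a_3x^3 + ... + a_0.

P(x) = -x^3 + 2x^2 + x + 2

L_0(x) = (x + 1)(x - 5)(x - 6) / [-56] = -(1/56)x^3 + (5/28)x^2 - (19/56)x - 15/28
L_1(x) = (x + 2)(x - 5)(x - 6) / [42] = (1/42)x^3 - (3/14)x^2 + (4/21)x + 10/7
L_2(x) = (x + 2)(x + 1)(x - 6) / [-42] = -(1/42)x^3 + (1/14)x^2 + (8/21)x + 2/7
L_3(x) = (x + 2)(x + 1)(x - 5) / [56] = (1/56)x^3 - (1/28)x^2 - (13/56)x - 5/28
P(x) = 16·L_0 + 4·L_1 + (-68)·L_2 + (-136)·L_3
  16·L_0(x) = -(2/7)x^3 + (20/7)x^2 - (38/7)x - 60/7
  4·L_1(x) = (2/21)x^3 - (6/7)x^2 + (16/21)x + 40/7
  (-68)·L_2(x) = (34/21)x^3 - (34/7)x^2 - (544/21)x - 136/7
  (-136)·L_3(x) = -(17/7)x^3 + (34/7)x^2 + (221/7)x + 170/7
Adding term by term: -x^3 + 2x^2 + x + 2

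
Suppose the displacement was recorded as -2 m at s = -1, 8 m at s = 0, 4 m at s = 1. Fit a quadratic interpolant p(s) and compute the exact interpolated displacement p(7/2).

-269/4

Using Newton's divided-difference form:
p[-1,0] = (8 - (-2)) / (0 - (-1)) = 10
p[0,1] = (4 - 8) / (1 - 0) = -4
p[-1,0,1] = (-4 - 10) / (1 - (-1)) = -7
p(7/2) = -2 + 10·(9/2) + (-7)·(9/2)·(7/2) = -269/4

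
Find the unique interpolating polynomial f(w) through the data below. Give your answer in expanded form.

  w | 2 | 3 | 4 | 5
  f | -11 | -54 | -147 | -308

f(w) = -3w^3 + 2w^2 + 4w - 3

L_0(w) = (w - 3)(w - 4)(w - 5) / [-6] = -(1/6)w^3 + 2w^2 - (47/6)w + 10
L_1(w) = (w - 2)(w - 4)(w - 5) / [2] = (1/2)w^3 - (11/2)w^2 + 19w - 20
L_2(w) = (w - 2)(w - 3)(w - 5) / [-2] = -(1/2)w^3 + 5w^2 - (31/2)w + 15
L_3(w) = (w - 2)(w - 3)(w - 4) / [6] = (1/6)w^3 - (3/2)w^2 + (13/3)w - 4
f(w) = (-11)·L_0 + (-54)·L_1 + (-147)·L_2 + (-308)·L_3
  (-11)·L_0(w) = (11/6)w^3 - 22w^2 + (517/6)w - 110
  (-54)·L_1(w) = -27w^3 + 297w^2 - 1026w + 1080
  (-147)·L_2(w) = (147/2)w^3 - 735w^2 + (4557/2)w - 2205
  (-308)·L_3(w) = -(154/3)w^3 + 462w^2 - (4004/3)w + 1232
Adding term by term: -3w^3 + 2w^2 + 4w - 3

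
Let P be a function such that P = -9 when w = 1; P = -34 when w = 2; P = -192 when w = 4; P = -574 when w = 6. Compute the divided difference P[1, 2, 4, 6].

P[1,2] = (-34 - (-9)) / (2 - 1) = -25
P[2,4] = (-192 - (-34)) / (4 - 2) = -79
P[4,6] = (-574 - (-192)) / (6 - 4) = -191
P[1,2,4] = (-79 - (-25)) / (4 - 1) = -18
P[2,4,6] = (-191 - (-79)) / (6 - 2) = -28
P[1,2,4,6] = (-28 - (-18)) / (6 - 1) = -2

-2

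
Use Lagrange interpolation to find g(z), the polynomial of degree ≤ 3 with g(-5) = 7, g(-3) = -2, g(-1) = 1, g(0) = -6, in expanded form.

g(z) = -(13/15)z^3 - (63/10)z^2 - (373/30)z - 6

Build the Lagrange basis polynomials:
L_0(z) = (z + 3)(z + 1)z / [-40] = -(1/40)z^3 - (1/10)z^2 - (3/40)z
L_1(z) = (z + 5)(z + 1)z / [12] = (1/12)z^3 + (1/2)z^2 + (5/12)z
L_2(z) = (z + 5)(z + 3)z / [-8] = -(1/8)z^3 - z^2 - (15/8)z
L_3(z) = (z + 5)(z + 3)(z + 1) / [15] = (1/15)z^3 + (3/5)z^2 + (23/15)z + 1
g(z) = 7·L_0 + (-2)·L_1 + 1·L_2 + (-6)·L_3
  7·L_0(z) = -(7/40)z^3 - (7/10)z^2 - (21/40)z
  (-2)·L_1(z) = -(1/6)z^3 - z^2 - (5/6)z
  1·L_2(z) = -(1/8)z^3 - z^2 - (15/8)z
  (-6)·L_3(z) = -(2/5)z^3 - (18/5)z^2 - (46/5)z - 6
Adding term by term: -(13/15)z^3 - (63/10)z^2 - (373/30)z - 6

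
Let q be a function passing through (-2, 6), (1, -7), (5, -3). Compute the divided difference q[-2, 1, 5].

q[-2,1] = (-7 - 6) / (1 - (-2)) = -13/3
q[1,5] = (-3 - (-7)) / (5 - 1) = 1
q[-2,1,5] = (1 - (-13/3)) / (5 - (-2)) = 16/21

16/21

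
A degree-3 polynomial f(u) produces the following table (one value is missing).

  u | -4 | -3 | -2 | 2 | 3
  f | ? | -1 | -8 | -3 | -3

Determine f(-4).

The 4 known values determine f uniquely (degree ≤ 3).
Evaluate each Lagrange basis at u = -4:
L_0(-4) = (-2)·(-6)·(-7)/[(-1)·(-5)·(-6)] = 14/5
L_1(-4) = (-1)·(-6)·(-7)/[(1)·(-4)·(-5)] = -21/10
L_2(-4) = (-1)·(-2)·(-7)/[(5)·(4)·(-1)] = 7/10
L_3(-4) = (-1)·(-2)·(-6)/[(6)·(5)·(1)] = -2/5
Sum: (-1)·(14/5) + (-8)·(-21/10) + (-3)·(7/10) + (-3)·(-2/5) = 131/10

131/10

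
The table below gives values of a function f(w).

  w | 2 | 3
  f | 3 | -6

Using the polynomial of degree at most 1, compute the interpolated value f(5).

Evaluate each Lagrange basis at w = 5:
L_0(5) = (2)/[(-1)] = -2
L_1(5) = (3)/[(1)] = 3
Sum: 3·(-2) + (-6)·(3) = -24

-24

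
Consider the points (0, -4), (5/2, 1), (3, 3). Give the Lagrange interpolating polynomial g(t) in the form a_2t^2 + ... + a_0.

g(t) = (2/3)t^2 + (1/3)t - 4

Build the Lagrange basis polynomials:
L_0(t) = (t - 5/2)(t - 3) / [15/2] = (2/15)t^2 - (11/15)t + 1
L_1(t) = t(t - 3) / [-5/4] = -(4/5)t^2 + (12/5)t
L_2(t) = t(t - 5/2) / [3/2] = (2/3)t^2 - (5/3)t
g(t) = (-4)·L_0 + 1·L_1 + 3·L_2
  (-4)·L_0(t) = -(8/15)t^2 + (44/15)t - 4
  1·L_1(t) = -(4/5)t^2 + (12/5)t
  3·L_2(t) = 2t^2 - 5t
Adding term by term: (2/3)t^2 + (1/3)t - 4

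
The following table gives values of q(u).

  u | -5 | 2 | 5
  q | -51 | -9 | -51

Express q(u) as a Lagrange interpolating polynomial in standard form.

q(u) = -2u^2 - 1

L_0(u) = (u - 2)(u - 5) / [70] = (1/70)u^2 - (1/10)u + 1/7
L_1(u) = (u + 5)(u - 5) / [-21] = -(1/21)u^2 + 25/21
L_2(u) = (u + 5)(u - 2) / [30] = (1/30)u^2 + (1/10)u - 1/3
q(u) = (-51)·L_0 + (-9)·L_1 + (-51)·L_2
  (-51)·L_0(u) = -(51/70)u^2 + (51/10)u - 51/7
  (-9)·L_1(u) = (3/7)u^2 - 75/7
  (-51)·L_2(u) = -(17/10)u^2 - (51/10)u + 17
Adding term by term: -2u^2 - 1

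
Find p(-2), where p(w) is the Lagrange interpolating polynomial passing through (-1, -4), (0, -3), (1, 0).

-3

L_0(-2) = (-2)·(-3)/[(-1)·(-2)] = 3
L_1(-2) = (-1)·(-3)/[(1)·(-1)] = -3
L_2(-2) = (-1)·(-2)/[(2)·(1)] = 1
Sum: (-4)·(3) + (-3)·(-3) + 0 = -3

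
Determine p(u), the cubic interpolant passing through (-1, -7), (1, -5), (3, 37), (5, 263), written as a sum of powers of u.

Build the Lagrange basis polynomials:
L_0(u) = (u - 1)(u - 3)(u - 5) / [-48] = -(1/48)u^3 + (3/16)u^2 - (23/48)u + 5/16
L_1(u) = (u + 1)(u - 3)(u - 5) / [16] = (1/16)u^3 - (7/16)u^2 + (7/16)u + 15/16
L_2(u) = (u + 1)(u - 1)(u - 5) / [-16] = -(1/16)u^3 + (5/16)u^2 + (1/16)u - 5/16
L_3(u) = (u + 1)(u - 1)(u - 3) / [48] = (1/48)u^3 - (1/16)u^2 - (1/48)u + 1/16
p(u) = (-7)·L_0 + (-5)·L_1 + 37·L_2 + 263·L_3
  (-7)·L_0(u) = (7/48)u^3 - (21/16)u^2 + (161/48)u - 35/16
  (-5)·L_1(u) = -(5/16)u^3 + (35/16)u^2 - (35/16)u - 75/16
  37·L_2(u) = -(37/16)u^3 + (185/16)u^2 + (37/16)u - 185/16
  263·L_3(u) = (263/48)u^3 - (263/16)u^2 - (263/48)u + 263/16
Adding term by term: 3u^3 - 4u^2 - 2u - 2

p(u) = 3u^3 - 4u^2 - 2u - 2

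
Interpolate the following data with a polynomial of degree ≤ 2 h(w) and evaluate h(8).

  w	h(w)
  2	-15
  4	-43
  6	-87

L_0(8) = (4)·(2)/[(-2)·(-4)] = 1
L_1(8) = (6)·(2)/[(2)·(-2)] = -3
L_2(8) = (6)·(4)/[(4)·(2)] = 3
Sum: (-15)·(1) + (-43)·(-3) + (-87)·(3) = -147

-147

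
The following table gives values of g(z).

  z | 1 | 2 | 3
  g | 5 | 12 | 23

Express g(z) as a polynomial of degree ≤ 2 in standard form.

Build the Lagrange basis polynomials:
L_0(z) = (z - 2)(z - 3) / [2] = (1/2)z^2 - (5/2)z + 3
L_1(z) = (z - 1)(z - 3) / [-1] = -z^2 + 4z - 3
L_2(z) = (z - 1)(z - 2) / [2] = (1/2)z^2 - (3/2)z + 1
g(z) = 5·L_0 + 12·L_1 + 23·L_2
  5·L_0(z) = (5/2)z^2 - (25/2)z + 15
  12·L_1(z) = -12z^2 + 48z - 36
  23·L_2(z) = (23/2)z^2 - (69/2)z + 23
Adding term by term: 2z^2 + z + 2

g(z) = 2z^2 + z + 2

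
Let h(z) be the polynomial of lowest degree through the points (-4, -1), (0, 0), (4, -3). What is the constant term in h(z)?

0

Build the Lagrange basis polynomials:
L_0(z) = z(z - 4) / [32] = (1/32)z^2 - (1/8)z
L_1(z) = (z + 4)(z - 4) / [-16] = -(1/16)z^2 + 1
L_2(z) = (z + 4)z / [32] = (1/32)z^2 + (1/8)z
h(z) = (-1)·L_0 + 0·L_1 + (-3)·L_2
Only the constant term is needed; take it from each L_i and combine:
(-1)·(0) + 0·(1) + (-3)·(0) = 0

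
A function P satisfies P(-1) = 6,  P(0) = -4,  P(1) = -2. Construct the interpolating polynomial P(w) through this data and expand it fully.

Newton's divided differences:
P[-1,0] = (-4 - 6) / (0 - (-1)) = -10
P[0,1] = (-2 - (-4)) / (1 - 0) = 2
P[-1,0,1] = (2 - (-10)) / (1 - (-1)) = 6
P(w) = 6 + (-10)·(w + 1) + 6·(w + 1)w
Expanding: P(w) = 6w^2 - 4w - 4

P(w) = 6w^2 - 4w - 4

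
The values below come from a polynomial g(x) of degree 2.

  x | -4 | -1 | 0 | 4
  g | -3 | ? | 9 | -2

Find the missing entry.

The 3 known values determine g uniquely (degree ≤ 2).
Evaluate each Lagrange basis at x = -1:
L_0(-1) = (-1)·(-5)/[(-4)·(-8)] = 5/32
L_1(-1) = (3)·(-5)/[(4)·(-4)] = 15/16
L_2(-1) = (3)·(-1)/[(8)·(4)] = -3/32
Sum: (-3)·(5/32) + 9·(15/16) + (-2)·(-3/32) = 261/32

261/32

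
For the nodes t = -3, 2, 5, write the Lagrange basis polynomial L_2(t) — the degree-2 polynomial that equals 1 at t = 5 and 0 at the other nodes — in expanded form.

L_2(t) = (1/24)t^2 + (1/24)t - 1/4

L_2(t) = (t + 3)(t - 2) / [(8)·(3)]
       = (t^2 + t - 6) / (24)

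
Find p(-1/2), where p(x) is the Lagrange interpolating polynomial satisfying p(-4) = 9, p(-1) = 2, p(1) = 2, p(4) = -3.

153/80

Evaluate each Lagrange basis at x = -1/2:
L_0(-1/2) = (1/2)·(-3/2)·(-9/2)/[(-3)·(-5)·(-8)] = -9/320
L_1(-1/2) = (7/2)·(-3/2)·(-9/2)/[(3)·(-2)·(-5)] = 63/80
L_2(-1/2) = (7/2)·(1/2)·(-9/2)/[(5)·(2)·(-3)] = 21/80
L_3(-1/2) = (7/2)·(1/2)·(-3/2)/[(8)·(5)·(3)] = -7/320
Sum: 9·(-9/320) + 2·(63/80) + 2·(21/80) + (-3)·(-7/320) = 153/80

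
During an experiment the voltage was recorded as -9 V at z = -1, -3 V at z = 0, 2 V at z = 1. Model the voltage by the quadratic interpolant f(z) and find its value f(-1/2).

-47/8

Evaluate each Lagrange basis at z = -1/2:
L_0(-1/2) = (-1/2)·(-3/2)/[(-1)·(-2)] = 3/8
L_1(-1/2) = (1/2)·(-3/2)/[(1)·(-1)] = 3/4
L_2(-1/2) = (1/2)·(-1/2)/[(2)·(1)] = -1/8
Sum: (-9)·(3/8) + (-3)·(3/4) + 2·(-1/8) = -47/8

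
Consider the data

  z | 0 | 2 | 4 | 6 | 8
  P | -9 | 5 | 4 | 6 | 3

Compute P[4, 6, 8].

-5/8

P[4,6] = (6 - 4) / (6 - 4) = 1
P[6,8] = (3 - 6) / (8 - 6) = -3/2
P[4,6,8] = (-3/2 - 1) / (8 - 4) = -5/8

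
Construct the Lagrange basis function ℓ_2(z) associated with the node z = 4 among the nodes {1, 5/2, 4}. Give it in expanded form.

ℓ_2(z) = (2/9)z^2 - (7/9)z + 5/9

ℓ_2(z) = (z - 1)(z - 5/2) / [(3)·(3/2)]
       = (z^2 - (7/2)z + 5/2) / (9/2)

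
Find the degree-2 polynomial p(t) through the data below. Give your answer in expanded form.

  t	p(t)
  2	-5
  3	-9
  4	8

p(t) = (21/2)t^2 - (113/2)t + 66

Build the Lagrange basis polynomials:
L_0(t) = (t - 3)(t - 4) / [2] = (1/2)t^2 - (7/2)t + 6
L_1(t) = (t - 2)(t - 4) / [-1] = -t^2 + 6t - 8
L_2(t) = (t - 2)(t - 3) / [2] = (1/2)t^2 - (5/2)t + 3
p(t) = (-5)·L_0 + (-9)·L_1 + 8·L_2
  (-5)·L_0(t) = -(5/2)t^2 + (35/2)t - 30
  (-9)·L_1(t) = 9t^2 - 54t + 72
  8·L_2(t) = 4t^2 - 20t + 24
Adding term by term: (21/2)t^2 - (113/2)t + 66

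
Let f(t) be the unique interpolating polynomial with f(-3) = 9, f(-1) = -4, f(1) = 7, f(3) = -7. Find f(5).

-95

Using Newton's divided-difference form:
f[-3,-1] = (-4 - 9) / (-1 - (-3)) = -13/2
f[-1,1] = (7 - (-4)) / (1 - (-1)) = 11/2
f[1,3] = (-7 - 7) / (3 - 1) = -7
f[-3,-1,1] = (11/2 - (-13/2)) / (1 - (-3)) = 3
f[-1,1,3] = (-7 - 11/2) / (3 - (-1)) = -25/8
f[-3,-1,1,3] = (-25/8 - 3) / (3 - (-3)) = -49/48
f(5) = 9 + (-13/2)·(8) + 3·(8)·(6) + (-49/48)·(8)·(6)·(4) = -95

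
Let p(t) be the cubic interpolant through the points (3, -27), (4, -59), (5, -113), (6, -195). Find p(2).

-11

L_0(2) = (-2)·(-3)·(-4)/[(-1)·(-2)·(-3)] = 4
L_1(2) = (-1)·(-3)·(-4)/[(1)·(-1)·(-2)] = -6
L_2(2) = (-1)·(-2)·(-4)/[(2)·(1)·(-1)] = 4
L_3(2) = (-1)·(-2)·(-3)/[(3)·(2)·(1)] = -1
Sum: (-27)·(4) + (-59)·(-6) + (-113)·(4) + (-195)·(-1) = -11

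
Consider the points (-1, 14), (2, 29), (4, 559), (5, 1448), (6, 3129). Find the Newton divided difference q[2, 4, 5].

208

q[2,4] = (559 - 29) / (4 - 2) = 265
q[4,5] = (1448 - 559) / (5 - 4) = 889
q[2,4,5] = (889 - 265) / (5 - 2) = 208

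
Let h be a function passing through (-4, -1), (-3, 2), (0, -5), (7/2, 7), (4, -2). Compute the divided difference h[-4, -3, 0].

h[-4,-3] = (2 - (-1)) / (-3 - (-4)) = 3
h[-3,0] = (-5 - 2) / (0 - (-3)) = -7/3
h[-4,-3,0] = (-7/3 - 3) / (0 - (-4)) = -4/3

-4/3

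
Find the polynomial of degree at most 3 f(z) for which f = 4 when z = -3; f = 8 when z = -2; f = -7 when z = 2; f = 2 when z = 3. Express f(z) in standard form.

L_0(z) = (z + 2)(z - 2)(z - 3) / [-30] = -(1/30)z^3 + (1/10)z^2 + (2/15)z - 2/5
L_1(z) = (z + 3)(z - 2)(z - 3) / [20] = (1/20)z^3 - (1/10)z^2 - (9/20)z + 9/10
L_2(z) = (z + 3)(z + 2)(z - 3) / [-20] = -(1/20)z^3 - (1/10)z^2 + (9/20)z + 9/10
L_3(z) = (z + 3)(z + 2)(z - 2) / [30] = (1/30)z^3 + (1/10)z^2 - (2/15)z - 2/5
f(z) = 4·L_0 + 8·L_1 + (-7)·L_2 + 2·L_3
  4·L_0(z) = -(2/15)z^3 + (2/5)z^2 + (8/15)z - 8/5
  8·L_1(z) = (2/5)z^3 - (4/5)z^2 - (18/5)z + 36/5
  (-7)·L_2(z) = (7/20)z^3 + (7/10)z^2 - (63/20)z - 63/10
  2·L_3(z) = (1/15)z^3 + (1/5)z^2 - (4/15)z - 4/5
Adding term by term: (41/60)z^3 + (1/2)z^2 - (389/60)z - 3/2

f(z) = (41/60)z^3 + (1/2)z^2 - (389/60)z - 3/2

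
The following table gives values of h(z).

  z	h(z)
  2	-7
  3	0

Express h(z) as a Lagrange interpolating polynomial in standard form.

Build the Lagrange basis polynomials:
L_0(z) = (z - 3) / [-1] = -z + 3
L_1(z) = (z - 2) / [1] = z - 2
h(z) = (-7)·L_0 + 0·L_1
  (-7)·L_0(z) = 7z - 21
  0·L_1(z) = 0
Adding term by term: 7z - 21

h(z) = 7z - 21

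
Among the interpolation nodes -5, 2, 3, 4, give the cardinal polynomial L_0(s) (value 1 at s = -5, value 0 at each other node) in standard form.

L_0(s) = -(1/504)s^3 + (1/56)s^2 - (13/252)s + 1/21

L_0(s) = (s - 2)(s - 3)(s - 4) / [(-7)·(-8)·(-9)]
       = (s^3 - 9s^2 + 26s - 24) / (-504)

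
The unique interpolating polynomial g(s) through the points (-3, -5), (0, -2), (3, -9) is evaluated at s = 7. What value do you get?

L_0(7) = (7)·(4)/[(-3)·(-6)] = 14/9
L_1(7) = (10)·(4)/[(3)·(-3)] = -40/9
L_2(7) = (10)·(7)/[(6)·(3)] = 35/9
Sum: (-5)·(14/9) + (-2)·(-40/9) + (-9)·(35/9) = -305/9

-305/9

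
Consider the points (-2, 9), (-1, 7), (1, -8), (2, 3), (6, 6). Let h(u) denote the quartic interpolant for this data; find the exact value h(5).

Evaluate each Lagrange basis at u = 5:
L_0(5) = (6)·(4)·(3)·(-1)/[(-1)·(-3)·(-4)·(-8)] = -3/4
L_1(5) = (7)·(4)·(3)·(-1)/[(1)·(-2)·(-3)·(-7)] = 2
L_2(5) = (7)·(6)·(3)·(-1)/[(3)·(2)·(-1)·(-5)] = -21/5
L_3(5) = (7)·(6)·(4)·(-1)/[(4)·(3)·(1)·(-4)] = 7/2
L_4(5) = (7)·(6)·(4)·(3)/[(8)·(7)·(5)·(4)] = 9/20
Sum: 9·(-3/4) + 7·(2) + (-8)·(-21/5) + 3·(7/2) + 6·(9/20) = 1081/20

1081/20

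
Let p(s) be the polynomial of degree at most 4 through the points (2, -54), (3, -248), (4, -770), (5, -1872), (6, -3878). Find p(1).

-8

L_0(1) = (-2)·(-3)·(-4)·(-5)/[(-1)·(-2)·(-3)·(-4)] = 5
L_1(1) = (-1)·(-3)·(-4)·(-5)/[(1)·(-1)·(-2)·(-3)] = -10
L_2(1) = (-1)·(-2)·(-4)·(-5)/[(2)·(1)·(-1)·(-2)] = 10
L_3(1) = (-1)·(-2)·(-3)·(-5)/[(3)·(2)·(1)·(-1)] = -5
L_4(1) = (-1)·(-2)·(-3)·(-4)/[(4)·(3)·(2)·(1)] = 1
Sum: (-54)·(5) + (-248)·(-10) + (-770)·(10) + (-1872)·(-5) + (-3878)·(1) = -8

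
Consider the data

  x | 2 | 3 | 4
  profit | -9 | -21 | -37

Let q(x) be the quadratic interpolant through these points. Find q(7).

-109

Evaluate each Lagrange basis at x = 7:
L_0(7) = (4)·(3)/[(-1)·(-2)] = 6
L_1(7) = (5)·(3)/[(1)·(-1)] = -15
L_2(7) = (5)·(4)/[(2)·(1)] = 10
Sum: (-9)·(6) + (-21)·(-15) + (-37)·(10) = -109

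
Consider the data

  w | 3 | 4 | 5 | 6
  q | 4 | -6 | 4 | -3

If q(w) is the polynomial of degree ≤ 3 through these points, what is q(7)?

-64

L_0(7) = (3)·(2)·(1)/[(-1)·(-2)·(-3)] = -1
L_1(7) = (4)·(2)·(1)/[(1)·(-1)·(-2)] = 4
L_2(7) = (4)·(3)·(1)/[(2)·(1)·(-1)] = -6
L_3(7) = (4)·(3)·(2)/[(3)·(2)·(1)] = 4
Sum: 4·(-1) + (-6)·(4) + 4·(-6) + (-3)·(4) = -64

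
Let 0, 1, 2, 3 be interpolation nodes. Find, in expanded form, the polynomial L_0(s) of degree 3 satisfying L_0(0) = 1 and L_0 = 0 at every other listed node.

L_0(s) = -(1/6)s^3 + s^2 - (11/6)s + 1

L_0(s) = (s - 1)(s - 2)(s - 3) / [(-1)·(-2)·(-3)]
       = (s^3 - 6s^2 + 11s - 6) / (-6)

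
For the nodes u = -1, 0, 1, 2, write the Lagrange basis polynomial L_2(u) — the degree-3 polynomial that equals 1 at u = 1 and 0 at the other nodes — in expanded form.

L_2(u) = -(1/2)u^3 + (1/2)u^2 + u

L_2(u) = (u + 1)u(u - 2) / [(2)·(1)·(-1)]
       = (u^3 - u^2 - 2u) / (-2)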